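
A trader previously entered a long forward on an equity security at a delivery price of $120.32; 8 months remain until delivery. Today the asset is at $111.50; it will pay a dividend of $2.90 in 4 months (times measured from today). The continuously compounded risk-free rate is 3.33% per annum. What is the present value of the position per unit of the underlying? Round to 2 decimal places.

PV(remaining dividends) I = 2.90·e^(−0.0333·4/12) = 2.8680
Current forward F = (S − I)·e^(rT) = (111.50 − 2.8680)·e^(0.0333·8/12) = 108.6320 × 1.022448 = 111.0706
Value (long) = (F − K)·e^(−rT) = (111.0706 − 120.32) × 0.978045 = -9.0463
Value = -$9.05

-$9.05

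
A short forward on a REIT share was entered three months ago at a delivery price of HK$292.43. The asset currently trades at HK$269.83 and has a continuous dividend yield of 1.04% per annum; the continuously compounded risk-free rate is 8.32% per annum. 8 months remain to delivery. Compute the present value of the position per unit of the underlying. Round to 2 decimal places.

HK$8.69

Current fair forward for the remaining 8 months: F = S·e^((r − q)·T), (r − q) = 0.0832 − 0.0104 = 0.0728
F = 269.83 · e^(0.0728 × 8/12) = 269.83 × 1.049730 = 283.2486
Value of long forward = (F − K)·e^(−rT) = (283.2486 − 292.43) · e^(−0.0832·8/12)
= -9.1814 × 0.946044 = -8.69
Short position value = −(long value) = HK$8.69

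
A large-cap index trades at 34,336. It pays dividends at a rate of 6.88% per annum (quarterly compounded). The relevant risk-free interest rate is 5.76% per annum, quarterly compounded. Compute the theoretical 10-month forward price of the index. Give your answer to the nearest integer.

34,022

F = S · (1+r/4)^(4T) / (1+q/4)^(4T)
= 34336 × 1.048812 / 1.058493 = 34336 × 0.990854
F = 34,022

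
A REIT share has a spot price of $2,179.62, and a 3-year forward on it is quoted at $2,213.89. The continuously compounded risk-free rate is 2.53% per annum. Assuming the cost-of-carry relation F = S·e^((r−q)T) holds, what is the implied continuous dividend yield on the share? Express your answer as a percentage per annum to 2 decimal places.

From F = S·e^((r−q)T): (r − q) = ln(F/S)/T
ln(2213.89/2179.62) = ln(1.015723) = 0.015601
(r − q) = 0.015601 / (3) = 0.005200
q = r − ln(F/S)/T = 0.0253 − 0.005200 = 0.020100
q = 2.01%

2.01%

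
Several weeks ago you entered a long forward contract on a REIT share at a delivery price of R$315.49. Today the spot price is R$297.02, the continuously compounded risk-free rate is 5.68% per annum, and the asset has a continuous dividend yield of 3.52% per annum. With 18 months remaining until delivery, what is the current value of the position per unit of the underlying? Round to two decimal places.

-R$7.98

Current fair forward for the remaining 18 months: F = S·e^((r − q)·T), (r − q) = 0.0568 − 0.0352 = 0.0216
F = 297.02 · e^(0.0216 × 18/12) = 297.02 × 1.032931 = 306.8012
Value of long forward = (F − K)·e^(−rT) = (306.8012 − 315.49) · e^(−0.0568·18/12)
= -8.6888 × 0.918329 = -7.98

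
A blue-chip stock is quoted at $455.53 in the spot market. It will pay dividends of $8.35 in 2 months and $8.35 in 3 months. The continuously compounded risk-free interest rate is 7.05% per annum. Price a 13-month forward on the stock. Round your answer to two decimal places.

PV(dividends) I = 8.35·e^(−0.0705·2/12) + 8.35·e^(−0.0705·3/12)
I = 8.2525 + 8.2041 = 16.4566
F = (S − I)·e^(rT) = (455.53 − 16.4566) · e^(0.0705·13/12)
= 439.0734 · e^0.076375 = 439.0734 × 1.079367 = $473.92

$473.92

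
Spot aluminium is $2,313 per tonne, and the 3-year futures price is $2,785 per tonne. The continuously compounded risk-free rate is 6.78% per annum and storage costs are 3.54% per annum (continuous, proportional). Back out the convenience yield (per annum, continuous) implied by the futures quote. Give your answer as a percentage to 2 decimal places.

4.13%

F = S·e^((r+u−y)T) ⇒ (r+u−y) = ln(F/S)/T
ln(2785/2313) = 0.185702; /T ⇒ 0.061901
y = r + u − ln(F/S)/T = 0.0678 + 0.0354 − 0.061901 = 0.041299
y = 4.13%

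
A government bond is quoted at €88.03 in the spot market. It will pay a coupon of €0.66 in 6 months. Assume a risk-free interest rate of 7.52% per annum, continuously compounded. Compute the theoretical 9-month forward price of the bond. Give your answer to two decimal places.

PV(coupons) I = 0.66·e^(−0.0752·6/12)
I = 0.6356
F = (S − I)·e^(rT) = (88.03 − 0.6356) · e^(0.0752·9/12)
= 87.3944 · e^0.056400 = 87.3944 × 1.058021 = €92.47

€92.47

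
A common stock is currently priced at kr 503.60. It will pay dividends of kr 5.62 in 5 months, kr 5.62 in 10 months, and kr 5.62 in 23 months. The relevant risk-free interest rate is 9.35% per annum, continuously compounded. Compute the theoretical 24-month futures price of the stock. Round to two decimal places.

kr 588.71

PV(dividends) I = 5.62·e^(−0.0935·5/12) + 5.62·e^(−0.0935·10/12) + 5.62·e^(−0.0935·23/12)
I = 5.4053 + 5.1987 + 4.6979 = 15.3019
F = (S − I)·e^(rT) = (503.60 − 15.3019) · e^(0.0935·24/12)
= 488.2981 · e^0.187000 = 488.2981 × 1.205627 = kr 588.71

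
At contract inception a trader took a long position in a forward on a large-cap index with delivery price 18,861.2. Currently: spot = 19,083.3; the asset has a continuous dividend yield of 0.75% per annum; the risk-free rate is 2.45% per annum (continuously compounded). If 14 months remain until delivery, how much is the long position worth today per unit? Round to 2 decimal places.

Current fair forward for the remaining 14 months: F = S·e^((r − q)·T), (r − q) = 0.0245 − 0.0075 = 0.0170
F = 19083.3 · e^(0.0170 × 14/12) = 19083.3 × 1.02003132 = 19465.5637
Value of long forward = (F − K)·e^(−rT) = (19465.5637 − 18861.2) · e^(−0.0245·14/12)
= 604.3637 × 0.97182131 = 587.33

587.33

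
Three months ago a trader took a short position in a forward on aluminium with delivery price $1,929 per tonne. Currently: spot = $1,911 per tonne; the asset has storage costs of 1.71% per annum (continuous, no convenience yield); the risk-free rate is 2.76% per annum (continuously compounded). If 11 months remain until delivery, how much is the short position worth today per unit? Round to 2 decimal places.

Current fair forward for the remaining 11 months: F = S·e^((r + u)·T), (r + u) = 0.0276 + 0.0171 = 0.0447
F = 1911 · e^(0.0447 × 11/12) = 1911 × 1.04182606 = 1990.9296
Value of long forward = (F − K)·e^(−rT) = (1990.9296 − 1929) · e^(−0.0276·11/12)
= 61.9296 × 0.97501736 = 60.38
Short position value = −(long value) = -$60.38

-$60.38 per tonne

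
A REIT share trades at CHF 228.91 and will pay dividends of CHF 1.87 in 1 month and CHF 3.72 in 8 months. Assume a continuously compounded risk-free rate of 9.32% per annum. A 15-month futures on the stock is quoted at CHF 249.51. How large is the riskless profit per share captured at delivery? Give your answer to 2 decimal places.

PV(dividends) I = 1.87·e^(−0.0932·1/12) + 3.72·e^(−0.0932·8/12) = 5.3514
Fair futures F* = (S − I)·e^(rT) = (228.91 − 5.3514)·e^0.116500 = 223.5586 × 1.123558 = 251.1811
Market CHF 249.51 < fair 251.1811: forward underpriced → reverse cash-and-carry (short the stock, invest proceeds at r, pay the dividends, go long the forward).
Profit at T = |F_mkt − F*| = |249.51 − 251.1811| = CHF 1.67 per share

CHF 1.67 per share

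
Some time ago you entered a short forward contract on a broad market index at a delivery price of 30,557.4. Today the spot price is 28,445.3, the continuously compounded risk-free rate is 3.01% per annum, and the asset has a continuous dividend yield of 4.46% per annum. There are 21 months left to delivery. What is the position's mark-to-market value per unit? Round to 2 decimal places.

Current fair forward for the remaining 21 months: F = S·e^((r − q)·T), (r − q) = 0.0301 − 0.0446 = -0.0145
F = 28445.3 · e^(-0.0145 × 21/12) = 28445.3 × 0.97494424 = 27732.5814
Value of long forward = (F − K)·e^(−rT) = (27732.5814 − 30557.4) · e^(−0.0301·21/12)
= -2824.8186 × 0.94868829 = -2679.87
Short position value = −(long value) = 2679.87

2679.87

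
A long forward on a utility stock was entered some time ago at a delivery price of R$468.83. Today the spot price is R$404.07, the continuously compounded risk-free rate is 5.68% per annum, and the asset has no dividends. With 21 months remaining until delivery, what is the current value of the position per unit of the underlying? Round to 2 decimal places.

-R$20.40

Current fair forward for the remaining 21 months: F = S·e^(r·T), r = 0.0568
F = 404.07 · e^(0.0568 × 21/12) = 404.07 × 1.104508 = 446.2985
Value of long forward = (F − K)·e^(−rT) = (446.2985 − 468.83) · e^(−0.0568·21/12)
= -22.5315 × 0.905380 = -20.40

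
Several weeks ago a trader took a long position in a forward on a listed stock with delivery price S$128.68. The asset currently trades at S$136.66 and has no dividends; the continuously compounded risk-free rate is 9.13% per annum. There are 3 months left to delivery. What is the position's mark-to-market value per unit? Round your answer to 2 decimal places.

S$10.88

Current fair forward for the remaining 3 months: F = S·e^(r·T), r = 0.0913
F = 136.66 · e^(0.0913 × 3/12) = 136.66 × 1.023087 = 139.8151
Value of long forward = (F − K)·e^(−rT) = (139.8151 − 128.68) · e^(−0.0913·3/12)
= 11.1351 × 0.977434 = 10.88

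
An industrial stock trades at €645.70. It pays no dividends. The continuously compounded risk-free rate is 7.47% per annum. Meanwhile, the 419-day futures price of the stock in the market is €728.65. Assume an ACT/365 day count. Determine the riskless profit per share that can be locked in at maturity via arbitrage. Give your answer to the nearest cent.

Fair futures: F* = S·e^(carry·T), with carry = r = 0.0747
F* = 645.70 · e^(0.0747 × 419/365) = 645.70 · e^0.085752 = 645.70 × 1.089536 = €703.5134
Market €728.65 > fair €703.5134: forward overpriced → cash-and-carry (buy spot, short the forward).
At maturity, profit = |F_mkt − F*| = |728.65 − 703.5134| = €25.14 per share

€25.14 per share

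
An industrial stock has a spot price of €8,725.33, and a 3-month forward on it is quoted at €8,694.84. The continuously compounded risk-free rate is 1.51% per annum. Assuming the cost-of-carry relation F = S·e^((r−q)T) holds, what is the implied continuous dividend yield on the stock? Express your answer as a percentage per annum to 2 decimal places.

From F = S·e^((r−q)T): (r − q) = ln(F/S)/T
ln(8694.84/8725.33) = ln(0.996506) = -0.003500
(r − q) = -0.003500 / (3/12) = -0.014000
q = r − ln(F/S)/T = 0.0151 + 0.014000 = 0.029100
q = 2.91%

2.91%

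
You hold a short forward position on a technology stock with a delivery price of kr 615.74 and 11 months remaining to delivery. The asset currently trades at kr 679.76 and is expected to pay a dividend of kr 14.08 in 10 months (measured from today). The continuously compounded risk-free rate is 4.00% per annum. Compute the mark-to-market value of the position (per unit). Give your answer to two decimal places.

-kr 72.57

PV(remaining dividends) I = 14.08·e^(−0.0400·10/12) = 13.6184
Current forward F = (S − I)·e^(rT) = (679.76 − 13.6184)·e^(0.0400·11/12) = 666.1416 × 1.037347 = 691.0200
Value (long) = (F − K)·e^(−rT) = (691.0200 − 615.74) × 0.963997 = 72.5697
Short position value = −(long value) = -kr 72.57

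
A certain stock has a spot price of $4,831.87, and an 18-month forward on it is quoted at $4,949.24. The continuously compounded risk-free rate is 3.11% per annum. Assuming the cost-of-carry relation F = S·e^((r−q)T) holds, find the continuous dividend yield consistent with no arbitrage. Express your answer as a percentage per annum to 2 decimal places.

1.51%

From F = S·e^((r−q)T): (r − q) = ln(F/S)/T
ln(4949.24/4831.87) = ln(1.024291) = 0.024001
(r − q) = 0.024001 / (18/12) = 0.016001
q = r − ln(F/S)/T = 0.0311 − 0.016001 = 0.015099
q = 1.51%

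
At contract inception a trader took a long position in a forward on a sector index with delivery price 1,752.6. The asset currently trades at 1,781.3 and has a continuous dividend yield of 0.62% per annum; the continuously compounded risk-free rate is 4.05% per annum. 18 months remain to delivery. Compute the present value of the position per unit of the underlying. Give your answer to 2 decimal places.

115.51

Current fair forward for the remaining 18 months: F = S·e^((r − q)·T), (r − q) = 0.0405 − 0.0062 = 0.0343
F = 1781.3 · e^(0.0343 × 18/12) = 1781.3 × 1.05279655 = 1875.3465
Value of long forward = (F − K)·e^(−rT) = (1875.3465 − 1752.6) · e^(−0.0405·18/12)
= 122.7465 × 0.94105847 = 115.51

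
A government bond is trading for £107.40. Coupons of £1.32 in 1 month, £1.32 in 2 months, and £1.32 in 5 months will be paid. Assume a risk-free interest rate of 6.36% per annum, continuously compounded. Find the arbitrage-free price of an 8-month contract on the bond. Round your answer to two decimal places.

PV(coupons) I = 1.32·e^(−0.0636·1/12) + 1.32·e^(−0.0636·2/12) + 1.32·e^(−0.0636·5/12)
I = 1.3130 + 1.3061 + 1.2855 = 3.9046
F = (S − I)·e^(rT) = (107.40 − 3.9046) · e^(0.0636·8/12)
= 103.4954 · e^0.042400 = 103.4954 × 1.043312 = £107.98

£107.98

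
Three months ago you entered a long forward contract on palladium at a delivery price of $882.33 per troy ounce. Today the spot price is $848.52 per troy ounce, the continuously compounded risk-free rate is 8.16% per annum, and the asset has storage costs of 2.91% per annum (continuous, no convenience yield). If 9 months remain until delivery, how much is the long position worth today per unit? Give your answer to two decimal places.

$37.29 per troy ounce

Current fair forward for the remaining 9 months: F = S·e^((r + u)·T), (r + u) = 0.0816 + 0.0291 = 0.1107
F = 848.52 · e^(0.1107 × 9/12) = 848.52 × 1.086569 = 921.9755
Value of long forward = (F − K)·e^(−rT) = (921.9755 − 882.33) · e^(−0.0816·9/12)
= 39.6455 × 0.940635 = 37.29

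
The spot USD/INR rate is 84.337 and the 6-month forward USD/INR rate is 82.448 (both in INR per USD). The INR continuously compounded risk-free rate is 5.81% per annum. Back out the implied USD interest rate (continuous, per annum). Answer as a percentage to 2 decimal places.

10.34%

F = S·e^((r_INR − r_USD)T) ⇒ r_USD = r_INR − ln(F/S)/T
ln(82.448/84.337) = -0.022653; /(6/12) = -0.045306
r_USD = 0.0581 + 0.045306 = 0.103406
r_USD = 10.34%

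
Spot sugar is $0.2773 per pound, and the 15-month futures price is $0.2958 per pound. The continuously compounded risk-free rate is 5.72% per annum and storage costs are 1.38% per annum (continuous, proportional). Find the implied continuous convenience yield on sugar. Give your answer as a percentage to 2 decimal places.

1.93%

F = S·e^((r+u−y)T) ⇒ (r+u−y) = ln(F/S)/T
ln(0.2958/0.2773) = 0.064584; /T ⇒ 0.051667
y = r + u − ln(F/S)/T = 0.0572 + 0.0138 − 0.051667 = 0.019333
y = 1.93%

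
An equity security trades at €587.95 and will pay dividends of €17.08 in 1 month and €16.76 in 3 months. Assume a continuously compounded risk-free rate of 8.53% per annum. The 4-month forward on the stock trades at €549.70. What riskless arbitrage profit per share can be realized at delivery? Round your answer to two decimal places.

PV(dividends) I = 17.08·e^(−0.0853·1/12) + 16.76·e^(−0.0853·3/12) = 33.3654
Fair forward F* = (S − I)·e^(rT) = (587.95 − 33.3654)·e^0.028433 = 554.5846 × 1.028841 = 570.5794
Market €549.70 < fair 570.5794: forward underpriced → reverse cash-and-carry (short the stock, invest proceeds at r, pay the dividends, go long the forward).
Profit at T = |F_mkt − F*| = |549.70 − 570.5794| = €20.88 per share

€20.88 per share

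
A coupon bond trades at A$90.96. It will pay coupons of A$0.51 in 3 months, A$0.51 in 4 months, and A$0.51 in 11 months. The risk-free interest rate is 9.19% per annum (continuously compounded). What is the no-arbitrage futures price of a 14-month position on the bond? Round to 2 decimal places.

A$99.63

PV(coupons) I = 0.51·e^(−0.0919·3/12) + 0.51·e^(−0.0919·4/12) + 0.51·e^(−0.0919·11/12)
I = 0.4984 + 0.4946 + 0.4688 = 1.4618
F = (S − I)·e^(rT) = (90.96 − 1.4618) · e^(0.0919·14/12)
= 89.4982 · e^0.107217 = 89.4982 × 1.113176 = A$99.63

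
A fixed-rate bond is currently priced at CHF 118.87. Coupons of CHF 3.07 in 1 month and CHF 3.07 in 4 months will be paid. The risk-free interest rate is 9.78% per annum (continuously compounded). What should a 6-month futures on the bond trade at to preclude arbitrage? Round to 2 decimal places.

CHF 118.51

PV(coupons) I = 3.07·e^(−0.0978·1/12) + 3.07·e^(−0.0978·4/12)
I = 3.0451 + 2.9715 = 6.0166
F = (S − I)·e^(rT) = (118.87 − 6.0166) · e^(0.0978·6/12)
= 112.8534 · e^0.048900 = 112.8534 × 1.050115 = CHF 118.51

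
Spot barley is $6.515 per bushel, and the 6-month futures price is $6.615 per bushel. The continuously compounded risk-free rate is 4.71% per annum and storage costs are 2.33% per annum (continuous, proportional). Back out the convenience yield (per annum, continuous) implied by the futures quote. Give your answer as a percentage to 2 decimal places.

3.99%

F = S·e^((r+u−y)T) ⇒ (r+u−y) = ln(F/S)/T
ln(6.615/6.515) = 0.015233; /T ⇒ 0.030466
y = r + u − ln(F/S)/T = 0.0471 + 0.0233 − 0.030466 = 0.039934
y = 3.99%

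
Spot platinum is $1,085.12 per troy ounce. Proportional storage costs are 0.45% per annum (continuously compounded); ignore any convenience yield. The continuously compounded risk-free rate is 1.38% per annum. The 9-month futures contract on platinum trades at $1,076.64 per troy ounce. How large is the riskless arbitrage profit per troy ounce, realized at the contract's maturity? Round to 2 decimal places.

Fair futures: F* = S·e^(carry·T), with carry = (r + u) = 0.0138 + 0.0045 = 0.0183
F* = 1085.12 · e^(0.0183 × 9/12) = 1085.12 · e^0.01372500 = 1085.12 × 1.01381962 = $1100.1159
Market $1076.64 < fair $1100.1159: forward underpriced → reverse cash-and-carry (short spot, go long the forward).
At maturity, profit = |F_mkt − F*| = |1076.64 − 1100.1159| = $23.48 per troy ounce

$23.48 per troy ounce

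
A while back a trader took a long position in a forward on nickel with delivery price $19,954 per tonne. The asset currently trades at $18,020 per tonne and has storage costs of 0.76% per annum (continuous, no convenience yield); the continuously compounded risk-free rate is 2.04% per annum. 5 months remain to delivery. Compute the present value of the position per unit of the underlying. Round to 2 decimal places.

-$1707.96 per tonne

Current fair forward for the remaining 5 months: F = S·e^((r + u)·T), (r + u) = 0.0204 + 0.0076 = 0.0280
F = 18020 · e^(0.0280 × 5/12) = 18020 × 1.01173499 = 18231.4645
Value of long forward = (F − K)·e^(−rT) = (18231.4645 − 19954) · e^(−0.0204·5/12)
= -1722.5355 × 0.99153602 = -1707.96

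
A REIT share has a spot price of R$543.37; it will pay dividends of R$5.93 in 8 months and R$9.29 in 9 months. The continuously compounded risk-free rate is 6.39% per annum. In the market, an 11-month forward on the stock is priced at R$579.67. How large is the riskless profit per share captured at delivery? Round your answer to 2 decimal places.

PV(dividends) I = 5.93·e^(−0.0639·8/12) + 9.29·e^(−0.0639·9/12) = 14.5380
Fair forward F* = (S − I)·e^(rT) = (543.37 − 14.5380)·e^0.058575 = 528.8320 × 1.060325 = 560.7338
Market R$579.67 > fair 560.7338: forward overpriced → cash-and-carry (borrow at r, buy the stock and collect the dividends, short the forward).
Profit at T = |F_mkt − F*| = |579.67 − 560.7338| = R$18.94 per share

R$18.94 per share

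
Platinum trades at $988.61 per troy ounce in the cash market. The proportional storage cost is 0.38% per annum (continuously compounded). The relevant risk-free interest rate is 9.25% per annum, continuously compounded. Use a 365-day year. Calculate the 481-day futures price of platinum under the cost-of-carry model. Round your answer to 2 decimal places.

$1,122.38 per troy ounce

Net carry = r + u − y = 0.0925 + 0.0038 − 0.0000 = 0.0963
F = S·e^((r+u−y)T) = 988.61 · e^(0.0963 × 481/365) = 988.61 · e^0.126905
= 988.61 × 1.135309 = $1,122.38 per troy ounce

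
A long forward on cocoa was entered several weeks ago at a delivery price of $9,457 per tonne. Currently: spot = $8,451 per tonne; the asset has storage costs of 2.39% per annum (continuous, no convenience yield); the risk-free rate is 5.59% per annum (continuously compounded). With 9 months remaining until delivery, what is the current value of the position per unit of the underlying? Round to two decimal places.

-$464.86 per tonne

Current fair forward for the remaining 9 months: F = S·e^((r + u)·T), (r + u) = 0.0559 + 0.0239 = 0.0798
F = 8451 · e^(0.0798 × 9/12) = 8451 × 1.06167728 = 8972.2347
Value of long forward = (F − K)·e^(−rT) = (8972.2347 − 9457) · e^(−0.0559·9/12)
= -484.7653 × 0.95894170 = -464.86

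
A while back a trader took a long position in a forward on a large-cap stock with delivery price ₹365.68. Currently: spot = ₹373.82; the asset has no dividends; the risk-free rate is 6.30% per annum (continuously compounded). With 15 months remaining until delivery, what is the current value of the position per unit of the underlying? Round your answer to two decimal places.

Current fair forward for the remaining 15 months: F = S·e^(r·T), r = 0.0630
F = 373.82 · e^(0.0630 × 15/12) = 373.82 × 1.081934 = 404.4486
Value of long forward = (F − K)·e^(−rT) = (404.4486 − 365.68) · e^(−0.0630·15/12)
= 38.7686 × 0.924271 = 35.83

₹35.83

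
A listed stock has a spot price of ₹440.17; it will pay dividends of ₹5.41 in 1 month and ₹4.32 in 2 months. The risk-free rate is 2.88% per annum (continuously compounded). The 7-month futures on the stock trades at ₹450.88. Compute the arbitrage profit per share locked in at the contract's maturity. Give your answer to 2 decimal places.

PV(dividends) I = 5.41·e^(−0.0288·1/12) + 4.32·e^(−0.0288·2/12) = 9.6963
Fair futures F* = (S − I)·e^(rT) = (440.17 − 9.6963)·e^0.016800 = 430.4737 × 1.016942 = 437.7668
Market ₹450.88 > fair 437.7668: forward overpriced → cash-and-carry (borrow at r, buy the stock and collect the dividends, short the forward).
Profit at T = |F_mkt − F*| = |450.88 − 437.7668| = ₹13.11 per share

₹13.11 per share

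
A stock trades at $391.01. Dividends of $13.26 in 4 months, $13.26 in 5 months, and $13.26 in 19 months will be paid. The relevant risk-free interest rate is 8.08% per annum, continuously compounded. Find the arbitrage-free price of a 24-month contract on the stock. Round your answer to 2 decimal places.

PV(dividends) I = 13.26·e^(−0.0808·4/12) + 13.26·e^(−0.0808·5/12) + 13.26·e^(−0.0808·19/12)
I = 12.9076 + 12.8210 + 11.6676 = 37.3962
F = (S − I)·e^(rT) = (391.01 − 37.3962) · e^(0.0808·24/12)
= 353.6138 · e^0.161600 = 353.6138 × 1.175390 = $415.63

$415.63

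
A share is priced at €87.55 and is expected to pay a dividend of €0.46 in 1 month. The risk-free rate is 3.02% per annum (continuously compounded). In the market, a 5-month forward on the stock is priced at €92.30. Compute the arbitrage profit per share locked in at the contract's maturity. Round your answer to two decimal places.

€4.11 per share

PV(dividends) I = 0.46·e^(−0.0302·1/12) = 0.4588
Fair forward F* = (S − I)·e^(rT) = (87.55 − 0.4588)·e^0.012583 = 87.0912 × 1.012662 = 88.1939
Market €92.30 > fair 88.1939: forward overpriced → cash-and-carry (borrow at r, buy the stock and collect the dividends, short the forward).
Profit at T = |F_mkt − F*| = |92.30 − 88.1939| = €4.11 per share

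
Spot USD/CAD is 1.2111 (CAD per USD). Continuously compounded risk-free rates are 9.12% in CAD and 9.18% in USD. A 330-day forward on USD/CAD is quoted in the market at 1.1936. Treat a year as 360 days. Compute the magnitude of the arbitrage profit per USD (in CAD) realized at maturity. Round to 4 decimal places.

0.0168 per USD (in CAD)

Fair forward: F* = S·e^(carry·T), with carry = (r_CAD − r_USD) = 0.0912 − 0.0918 = -0.0006
F* = 1.2111 · e^(-0.0006 × 330/360) = 1.2111 · e^-0.000550 = 1.2111 × 0.999450 = 1.2104
Market 1.1936 < fair 1.2104: forward underpriced → reverse cash-and-carry (short spot, go long the forward).
At maturity, profit = |F_mkt − F*| = |1.1936 − 1.2104| = 0.0168 per USD (in CAD)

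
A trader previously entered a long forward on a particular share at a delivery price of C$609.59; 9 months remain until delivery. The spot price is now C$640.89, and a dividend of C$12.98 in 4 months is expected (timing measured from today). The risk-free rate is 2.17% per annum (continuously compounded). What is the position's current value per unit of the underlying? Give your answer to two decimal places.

PV(remaining dividends) I = 12.98·e^(−0.0217·4/12) = 12.8865
Current forward F = (S − I)·e^(rT) = (640.89 − 12.8865)·e^(0.0217·9/12) = 628.0035 × 1.016408 = 638.3078
Value (long) = (F − K)·e^(−rT) = (638.3078 − 609.59) × 0.983857 = 28.2542
Value = C$28.25

C$28.25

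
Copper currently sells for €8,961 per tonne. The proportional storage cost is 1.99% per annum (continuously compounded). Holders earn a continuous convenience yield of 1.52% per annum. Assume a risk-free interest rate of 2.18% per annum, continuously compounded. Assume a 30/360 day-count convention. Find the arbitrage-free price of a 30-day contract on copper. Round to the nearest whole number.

Net carry = r + u − y = 0.0218 + 0.0199 − 0.0152 = 0.0265
F = S·e^((r+u−y)T) = 8961 · e^(0.0265 × 30/360) = 8961 · e^0.002208
= 8961 × 1.002210 = €8,981 per tonne

€8,981 per tonne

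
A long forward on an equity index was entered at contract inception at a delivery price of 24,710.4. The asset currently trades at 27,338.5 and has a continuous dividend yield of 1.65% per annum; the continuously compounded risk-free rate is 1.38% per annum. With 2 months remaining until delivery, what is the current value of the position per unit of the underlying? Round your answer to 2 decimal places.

2609.79

Current fair forward for the remaining 2 months: F = S·e^((r − q)·T), (r − q) = 0.0138 − 0.0165 = -0.0027
F = 27338.5 · e^(-0.0027 × 2/12) = 27338.5 × 0.99955010 = 27326.2004
Value of long forward = (F − K)·e^(−rT) = (27326.2004 − 24710.4) · e^(−0.0138·2/12)
= 2615.8004 × 0.99770264 = 2609.79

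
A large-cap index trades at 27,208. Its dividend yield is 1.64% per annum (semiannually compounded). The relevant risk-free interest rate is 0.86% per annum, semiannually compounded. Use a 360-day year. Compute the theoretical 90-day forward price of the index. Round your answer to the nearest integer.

F = S · (1+r/2)^(2T) / (1+q/2)^(2T)
= 27208 × 1.002148 / 1.004092 = 27208 × 0.998064
F = 27,155

27,155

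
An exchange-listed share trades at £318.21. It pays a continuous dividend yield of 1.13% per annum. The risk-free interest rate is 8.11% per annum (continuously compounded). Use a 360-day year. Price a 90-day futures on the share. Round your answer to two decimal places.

£323.81

F = S·e^((r − q)T) = 318.21 · e^((0.0811 − 0.0113) × 90/360)
= 318.21 · e^0.017450 = 318.21 × 1.017603
F = £323.81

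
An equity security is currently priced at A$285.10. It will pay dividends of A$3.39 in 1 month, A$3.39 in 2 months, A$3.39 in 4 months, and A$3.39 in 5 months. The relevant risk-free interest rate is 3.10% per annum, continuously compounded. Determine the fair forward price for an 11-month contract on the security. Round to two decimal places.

PV(dividends) I = 3.39·e^(−0.0310·1/12) + 3.39·e^(−0.0310·2/12) + 3.39·e^(−0.0310·4/12) + 3.39·e^(−0.0310·5/12)
I = 3.3813 + 3.3725 + 3.3552 + 3.3465 = 13.4555
F = (S − I)·e^(rT) = (285.10 − 13.4555) · e^(0.0310·11/12)
= 271.6445 · e^0.028417 = 271.6445 × 1.028825 = A$279.47

A$279.47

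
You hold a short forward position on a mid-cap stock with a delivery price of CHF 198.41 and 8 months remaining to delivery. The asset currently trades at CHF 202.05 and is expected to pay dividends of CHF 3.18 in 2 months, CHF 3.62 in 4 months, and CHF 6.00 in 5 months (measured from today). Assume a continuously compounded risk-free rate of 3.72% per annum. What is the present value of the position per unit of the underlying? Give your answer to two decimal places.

CHF 4.14

PV(remaining dividends) I = 3.18·e^(−0.0372·2/12) + 3.62·e^(−0.0372·4/12) + 6.00·e^(−0.0372·5/12) = 12.6435
Current forward F = (S − I)·e^(rT) = (202.05 − 12.6435)·e^(0.0372·8/12) = 189.4065 × 1.025110 = 194.1625
Value (long) = (F − K)·e^(−rT) = (194.1625 − 198.41) × 0.975505 = -4.1435
Short position value = −(long value) = CHF 4.14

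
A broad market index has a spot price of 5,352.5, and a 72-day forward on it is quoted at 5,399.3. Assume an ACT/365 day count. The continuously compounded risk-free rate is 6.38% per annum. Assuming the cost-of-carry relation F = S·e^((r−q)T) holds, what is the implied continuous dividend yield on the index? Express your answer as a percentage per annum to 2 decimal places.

From F = S·e^((r−q)T): (r − q) = ln(F/S)/T
ln(5399.3/5352.5) = ln(1.008744) = 0.008706
(r − q) = 0.008706 / (72/365) = 0.044135
q = r − ln(F/S)/T = 0.0638 − 0.044135 = 0.019665
q = 1.97%

1.97%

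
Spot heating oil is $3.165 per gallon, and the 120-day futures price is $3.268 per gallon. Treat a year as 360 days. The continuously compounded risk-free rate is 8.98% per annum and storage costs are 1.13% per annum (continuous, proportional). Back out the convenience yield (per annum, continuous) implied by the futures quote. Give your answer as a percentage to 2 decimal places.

0.50%

F = S·e^((r+u−y)T) ⇒ (r+u−y) = ln(F/S)/T
ln(3.268/3.165) = 0.032025; /T ⇒ 0.096075
y = r + u − ln(F/S)/T = 0.0898 + 0.0113 − 0.096075 = 0.005025
y = 0.50%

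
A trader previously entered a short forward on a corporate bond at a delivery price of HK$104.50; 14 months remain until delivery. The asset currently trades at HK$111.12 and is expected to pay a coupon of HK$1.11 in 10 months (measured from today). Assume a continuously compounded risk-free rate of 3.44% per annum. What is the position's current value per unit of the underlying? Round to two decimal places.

-HK$9.65

PV(remaining coupons) I = 1.11·e^(−0.0344·10/12) = 1.0786
Current forward F = (S − I)·e^(rT) = (111.12 − 1.0786)·e^(0.0344·14/12) = 110.0414 × 1.040950 = 114.5476
Value (long) = (F − K)·e^(−rT) = (114.5476 − 104.50) × 0.960661 = 9.6523
Short position value = −(long value) = -HK$9.65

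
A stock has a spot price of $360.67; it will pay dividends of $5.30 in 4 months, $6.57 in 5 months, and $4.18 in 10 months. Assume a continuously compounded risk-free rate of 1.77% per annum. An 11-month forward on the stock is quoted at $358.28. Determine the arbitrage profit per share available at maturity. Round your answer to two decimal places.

PV(dividends) I = 5.30·e^(−0.0177·4/12) + 6.57·e^(−0.0177·5/12) + 4.18·e^(−0.0177·10/12) = 15.9093
Fair forward F* = (S − I)·e^(rT) = (360.67 − 15.9093)·e^0.016225 = 344.7607 × 1.016357 = 350.4000
Market $358.28 > fair 350.4000: forward overpriced → cash-and-carry (borrow at r, buy the stock and collect the dividends, short the forward).
Profit at T = |F_mkt − F*| = |358.28 − 350.4000| = $7.88 per share

$7.88 per share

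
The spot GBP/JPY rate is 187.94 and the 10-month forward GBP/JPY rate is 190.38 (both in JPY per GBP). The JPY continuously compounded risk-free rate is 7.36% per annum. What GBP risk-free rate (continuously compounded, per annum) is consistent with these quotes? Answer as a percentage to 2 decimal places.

F = S·e^((r_JPY − r_GBP)T) ⇒ r_GBP = r_JPY − ln(F/S)/T
ln(190.38/187.94) = 0.012899; /(10/12) = 0.015479
r_GBP = 0.0736 − 0.015479 = 0.058121
r_GBP = 5.81%

5.81%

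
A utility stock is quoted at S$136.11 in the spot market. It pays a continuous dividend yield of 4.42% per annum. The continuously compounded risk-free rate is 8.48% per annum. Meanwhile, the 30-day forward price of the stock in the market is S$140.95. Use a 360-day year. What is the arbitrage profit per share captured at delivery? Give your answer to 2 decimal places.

Fair forward: F* = S·e^(carry·T), with carry = (r − q) = 0.0848 − 0.0442 = 0.0406
F* = 136.11 · e^(0.0406 × 30/360) = 136.11 · e^0.003383 = 136.11 × 1.003389 = S$136.5713
Market S$140.95 > fair S$136.5713: forward overpriced → cash-and-carry (buy spot, short the forward).
At maturity, profit = |F_mkt − F*| = |140.95 − 136.5713| = S$4.38 per share

S$4.38 per share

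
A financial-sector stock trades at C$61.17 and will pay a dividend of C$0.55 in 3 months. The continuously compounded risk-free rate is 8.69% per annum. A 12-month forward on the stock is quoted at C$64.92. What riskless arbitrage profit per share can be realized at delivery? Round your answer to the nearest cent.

C$1.22 per share

PV(dividends) I = 0.55·e^(−0.0869·3/12) = 0.5382
Fair forward F* = (S − I)·e^(rT) = (61.17 − 0.5382)·e^0.086900 = 60.6318 × 1.090788 = 66.1364
Market C$64.92 < fair 66.1364: forward underpriced → reverse cash-and-carry (short the stock, invest proceeds at r, pay the dividends, go long the forward).
Profit at T = |F_mkt − F*| = |64.92 − 66.1364| = C$1.22 per share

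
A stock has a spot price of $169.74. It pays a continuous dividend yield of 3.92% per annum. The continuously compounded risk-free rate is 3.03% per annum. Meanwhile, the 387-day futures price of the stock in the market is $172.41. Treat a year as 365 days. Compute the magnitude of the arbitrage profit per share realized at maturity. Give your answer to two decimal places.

Fair futures: F* = S·e^(carry·T), with carry = (r − q) = 0.0303 − 0.0392 = -0.0089
F* = 169.74 · e^(-0.0089 × 387/365) = 169.74 · e^-0.009436 = 169.74 × 0.990608 = $168.1458
Market $172.41 > fair $168.1458: forward overpriced → cash-and-carry (buy spot, short the forward).
At maturity, profit = |F_mkt − F*| = |172.41 − 168.1458| = $4.26 per share

$4.26 per share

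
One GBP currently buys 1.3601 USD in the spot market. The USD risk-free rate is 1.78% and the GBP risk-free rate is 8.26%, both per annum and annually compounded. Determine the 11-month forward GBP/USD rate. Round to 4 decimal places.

By covered interest parity, F = S · (1+r_USD)^T / (1+r_GBP)^T
= 1.3601 × 1.016305 / 1.075464 = 1.3601 × 0.944992
F = 1.2853 USD per GBP

1.2853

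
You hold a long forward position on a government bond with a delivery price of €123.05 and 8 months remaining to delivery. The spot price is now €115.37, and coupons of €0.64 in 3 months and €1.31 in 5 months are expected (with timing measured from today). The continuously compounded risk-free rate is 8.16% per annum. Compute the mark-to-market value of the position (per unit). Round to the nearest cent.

PV(remaining coupons) I = 0.64·e^(−0.0816·3/12) + 1.31·e^(−0.0816·5/12) = 1.8933
Current forward F = (S − I)·e^(rT) = (115.37 − 1.8933)·e^(0.0816·8/12) = 113.4767 × 1.055907 = 119.8208
Value (long) = (F − K)·e^(−rT) = (119.8208 − 123.05) × 0.947053 = -3.0582
Value = -€3.06

-€3.06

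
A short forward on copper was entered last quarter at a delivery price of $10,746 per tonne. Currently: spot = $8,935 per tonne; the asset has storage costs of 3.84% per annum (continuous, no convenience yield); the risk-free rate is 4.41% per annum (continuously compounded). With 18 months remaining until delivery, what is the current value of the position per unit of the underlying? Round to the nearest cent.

$593.39 per tonne

Current fair forward for the remaining 18 months: F = S·e^((r + u)·T), (r + u) = 0.0441 + 0.0384 = 0.0825
F = 8935 · e^(0.0825 × 18/12) = 8935 × 1.13173290 = 10112.0335
Value of long forward = (F − K)·e^(−rT) = (10112.0335 − 10746) · e^(−0.0441·18/12)
= -633.9665 × 0.93599046 = -593.39
Short position value = −(long value) = $593.39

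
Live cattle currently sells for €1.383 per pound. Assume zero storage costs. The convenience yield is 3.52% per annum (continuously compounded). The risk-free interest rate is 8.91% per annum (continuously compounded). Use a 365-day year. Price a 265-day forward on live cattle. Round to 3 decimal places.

€1.438 per pound

Net carry = r + u − y = 0.0891 + 0.0000 − 0.0352 = 0.0539
F = S·e^((r+u−y)T) = 1.383 · e^(0.0539 × 265/365) = 1.383 · e^0.039133
= 1.383 × 1.039909 = €1.438 per pound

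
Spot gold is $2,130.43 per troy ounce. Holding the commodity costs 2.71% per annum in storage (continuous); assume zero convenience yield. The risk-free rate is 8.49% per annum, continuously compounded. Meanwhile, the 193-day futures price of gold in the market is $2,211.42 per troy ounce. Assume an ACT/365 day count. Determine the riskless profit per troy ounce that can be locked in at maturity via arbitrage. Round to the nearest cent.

Fair futures: F* = S·e^(carry·T), with carry = (r + u) = 0.0849 + 0.0271 = 0.1120
F* = 2130.43 · e^(0.1120 × 193/365) = 2130.43 · e^0.05922192 = 2130.43 × 1.06101067 = $2260.4090
Market $2211.42 < fair $2260.4090: forward underpriced → reverse cash-and-carry (short spot, go long the forward).
At maturity, profit = |F_mkt − F*| = |2211.42 − 2260.4090| = $48.99 per troy ounce

$48.99 per troy ounce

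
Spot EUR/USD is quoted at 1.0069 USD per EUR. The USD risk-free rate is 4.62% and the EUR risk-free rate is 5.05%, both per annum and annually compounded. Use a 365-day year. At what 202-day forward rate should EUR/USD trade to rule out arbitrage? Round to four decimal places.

By covered interest parity, F = S · (1+r_USD)^T / (1+r_EUR)^T
= 1.0069 × 1.025310 / 1.027640 = 1.0069 × 0.997733
F = 1.0046 USD per EUR

1.0046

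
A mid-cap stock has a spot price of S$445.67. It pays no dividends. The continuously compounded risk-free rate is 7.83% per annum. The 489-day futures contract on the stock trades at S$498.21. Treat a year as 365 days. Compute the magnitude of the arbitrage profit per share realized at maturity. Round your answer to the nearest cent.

Fair futures: F* = S·e^(carry·T), with carry = r = 0.0783
F* = 445.67 · e^(0.0783 × 489/365) = 445.67 · e^0.104901 = 445.67 × 1.110601 = S$494.9615
Market S$498.21 > fair S$494.9615: forward overpriced → cash-and-carry (buy spot, short the forward).
At maturity, profit = |F_mkt − F*| = |498.21 − 494.9615| = S$3.25 per share

S$3.25 per share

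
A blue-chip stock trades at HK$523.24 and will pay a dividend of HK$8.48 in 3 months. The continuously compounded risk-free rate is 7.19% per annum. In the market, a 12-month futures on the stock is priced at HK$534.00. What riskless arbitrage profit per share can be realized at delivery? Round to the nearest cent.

PV(dividends) I = 8.48·e^(−0.0719·3/12) = 8.3289
Fair futures F* = (S − I)·e^(rT) = (523.24 − 8.3289)·e^0.071900 = 514.9111 × 1.074548 = 553.2967
Market HK$534.00 < fair 553.2967: forward underpriced → reverse cash-and-carry (short the stock, invest proceeds at r, pay the dividends, go long the forward).
Profit at T = |F_mkt − F*| = |534.00 − 553.2967| = HK$19.30 per share

HK$19.30 per share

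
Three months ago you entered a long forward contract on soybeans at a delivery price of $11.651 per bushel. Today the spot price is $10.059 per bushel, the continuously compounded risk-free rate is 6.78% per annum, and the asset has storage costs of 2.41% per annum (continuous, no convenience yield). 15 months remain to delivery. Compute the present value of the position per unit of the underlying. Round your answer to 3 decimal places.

Current fair forward for the remaining 15 months: F = S·e^((r + u)·T), (r + u) = 0.0678 + 0.0241 = 0.0919
F = 10.059 · e^(0.0919 × 15/12) = 10.059 × 1.121733 = 11.2835
Value of long forward = (F − K)·e^(−rT) = (11.2835 − 11.651) · e^(−0.0678·15/12)
= -0.3675 × 0.918742 = -0.338

-$0.338 per bushel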